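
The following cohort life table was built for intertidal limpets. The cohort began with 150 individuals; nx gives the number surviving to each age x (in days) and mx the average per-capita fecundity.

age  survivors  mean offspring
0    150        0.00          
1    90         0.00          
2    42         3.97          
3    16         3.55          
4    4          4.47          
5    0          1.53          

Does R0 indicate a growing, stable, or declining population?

growing

lx = nx/n0 = nx/150: 1, 0.6, 0.28, 0.10667…, 0.02667…, 0
R0 = Σ lx·mx = 0 + 0 + 1.1116 + 0.378667… + 0.1192… + 0 = 1.609467…
R0 > 1, so the population is growing.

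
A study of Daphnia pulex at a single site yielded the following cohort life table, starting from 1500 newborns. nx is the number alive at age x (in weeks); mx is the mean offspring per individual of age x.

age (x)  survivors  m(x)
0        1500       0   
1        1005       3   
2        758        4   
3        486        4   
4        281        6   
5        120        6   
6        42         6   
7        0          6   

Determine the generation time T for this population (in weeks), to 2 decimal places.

lx = nx/n0 = nx/1500: 1, 0.67, 0.50533…, 0.324, 0.18733…, 0.08, 0.028, 0
lx·mx: 0, 2.01, 2.021333…, 1.296, 1.124…, 0.48, 0.168, 0 → R0 = 7.099333…
x·lx·mx: 0, 2.01, 4.042667…, 3.888, 4.496…, 2.4, 1.008, 0 → Σ = 17.844667…
T = 17.844667… / 7.099333… = 2.513569… → 2.51

2.51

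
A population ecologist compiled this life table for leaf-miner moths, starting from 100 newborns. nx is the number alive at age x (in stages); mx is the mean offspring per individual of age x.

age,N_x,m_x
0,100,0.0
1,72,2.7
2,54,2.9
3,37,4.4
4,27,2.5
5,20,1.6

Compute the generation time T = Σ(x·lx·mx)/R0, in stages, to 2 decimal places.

lx = nx/n0 = nx/100: 1, 0.72, 0.54, 0.37, 0.27, 0.2
lx·mx: 0, 1.944, 1.566, 1.628, 0.675, 0.32 → R0 = 6.133
x·lx·mx: 0, 1.944, 3.132, 4.884, 2.7, 1.6 → Σ = 14.26
T = 14.26 / 6.133 = 2.325126… → 2.33

2.33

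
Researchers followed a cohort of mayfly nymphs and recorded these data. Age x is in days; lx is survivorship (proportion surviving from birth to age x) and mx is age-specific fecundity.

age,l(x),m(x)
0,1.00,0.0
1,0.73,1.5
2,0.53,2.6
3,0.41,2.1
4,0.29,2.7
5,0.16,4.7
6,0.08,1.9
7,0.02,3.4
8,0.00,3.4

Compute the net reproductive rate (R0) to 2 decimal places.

lx·mx by age: 0, 1.095, 1.378, 0.861, 0.783, 0.752, 0.152, 0.068, 0
R0 = Σ lx·mx = 5.089 → 5.09

5.09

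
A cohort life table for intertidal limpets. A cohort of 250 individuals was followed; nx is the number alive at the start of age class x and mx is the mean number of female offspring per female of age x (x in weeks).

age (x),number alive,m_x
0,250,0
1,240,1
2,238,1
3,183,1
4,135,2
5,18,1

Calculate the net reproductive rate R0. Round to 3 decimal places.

3.796

lx = nx/n0 = nx/250: 1, 0.96, 0.952, 0.732, 0.54, 0.072
lx·mx by age: 0, 0.96, 0.952, 0.732, 1.08, 0.072
R0 = Σ lx·mx = 3.796 → 3.796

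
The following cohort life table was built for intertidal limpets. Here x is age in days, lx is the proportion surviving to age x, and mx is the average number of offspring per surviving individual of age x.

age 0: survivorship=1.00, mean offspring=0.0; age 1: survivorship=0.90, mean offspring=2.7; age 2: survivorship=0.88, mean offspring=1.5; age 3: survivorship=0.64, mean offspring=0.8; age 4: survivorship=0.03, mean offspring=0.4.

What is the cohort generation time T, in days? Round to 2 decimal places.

1.56

lx·mx: 0, 2.43, 1.32, 0.512, 0.012 → R0 = 4.274
x·lx·mx: 0, 2.43, 2.64, 1.536, 0.048 → Σ = 6.654
T = 6.654 / 4.274 = 1.556855… → 1.56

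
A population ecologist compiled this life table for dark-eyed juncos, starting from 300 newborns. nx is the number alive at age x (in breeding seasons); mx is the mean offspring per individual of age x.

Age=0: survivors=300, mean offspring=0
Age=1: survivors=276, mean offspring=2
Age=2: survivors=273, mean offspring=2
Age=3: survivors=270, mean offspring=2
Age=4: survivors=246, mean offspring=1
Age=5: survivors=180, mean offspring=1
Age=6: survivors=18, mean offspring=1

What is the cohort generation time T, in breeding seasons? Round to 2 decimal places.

lx = nx/n0 = nx/300: 1, 0.92, 0.91, 0.9, 0.82, 0.6, 0.06
lx·mx: 0, 1.84, 1.82, 1.8, 0.82, 0.6, 0.06 → R0 = 6.94
x·lx·mx: 0, 1.84, 3.64, 5.4, 3.28, 3, 0.36 → Σ = 17.52
T = 17.52 / 6.94 = 2.524496… → 2.52

2.52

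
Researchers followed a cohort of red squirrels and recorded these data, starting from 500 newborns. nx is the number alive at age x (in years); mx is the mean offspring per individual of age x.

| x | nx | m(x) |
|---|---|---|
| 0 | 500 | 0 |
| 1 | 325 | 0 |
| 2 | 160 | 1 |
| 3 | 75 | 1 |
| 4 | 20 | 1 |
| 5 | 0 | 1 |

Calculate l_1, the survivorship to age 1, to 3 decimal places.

l_1 = n_1/n_0 = 325/500 = 0.65 → 0.650

0.650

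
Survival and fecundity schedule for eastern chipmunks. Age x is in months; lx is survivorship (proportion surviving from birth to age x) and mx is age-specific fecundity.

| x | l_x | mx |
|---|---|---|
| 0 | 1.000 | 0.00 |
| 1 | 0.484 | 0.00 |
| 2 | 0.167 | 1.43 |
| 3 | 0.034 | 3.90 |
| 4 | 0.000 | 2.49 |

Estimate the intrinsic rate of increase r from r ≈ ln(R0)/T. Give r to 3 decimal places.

-0.420

R0 = Σ lx·mx = 0 + 0 + 0.23881 + 0.1326 + 0 = 0.37141
Σ x·lx·mx = 0.87542; T = 0.87542/0.37141 = 2.35702…
r ≈ ln(R0)/T = ln(0.37141)/2.35702… = -0.42021… → -0.420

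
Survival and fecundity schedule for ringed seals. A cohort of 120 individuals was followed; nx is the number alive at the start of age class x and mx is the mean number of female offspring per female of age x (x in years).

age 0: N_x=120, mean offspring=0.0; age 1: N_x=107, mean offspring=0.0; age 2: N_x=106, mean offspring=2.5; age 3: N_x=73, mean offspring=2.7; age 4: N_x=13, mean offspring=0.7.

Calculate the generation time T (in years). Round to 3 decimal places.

lx = nx/n0 = nx/120: 1, 0.89167…, 0.88333…, 0.60833…, 0.10833…
lx·mx: 0, 0, 2.208333…, 1.6425…, 0.075833… → R0 = 3.926667…
x·lx·mx: 0, 0, 4.416667…, 4.9275…, 0.303333… → Σ = 9.6475…
T = 9.6475… / 3.926667… = 2.456919… → 2.457

2.457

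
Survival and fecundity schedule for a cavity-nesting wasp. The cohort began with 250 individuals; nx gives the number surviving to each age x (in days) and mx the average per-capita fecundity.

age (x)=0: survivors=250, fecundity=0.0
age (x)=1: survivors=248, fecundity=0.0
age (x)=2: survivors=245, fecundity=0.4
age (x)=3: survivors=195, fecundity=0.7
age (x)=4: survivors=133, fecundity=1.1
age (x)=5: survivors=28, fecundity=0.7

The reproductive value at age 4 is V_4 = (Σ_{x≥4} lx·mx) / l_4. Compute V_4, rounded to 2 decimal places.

1.25

lx = nx/n0 = nx/250: 1, 0.992, 0.98, 0.78, 0.532, 0.112
lx·mx for x ≥ 4: 0.5852, 0.0784 → sum = 0.6636
V_4 = 0.6636 / l_4 = 0.6636 / 0.532 = 1.247368… → 1.25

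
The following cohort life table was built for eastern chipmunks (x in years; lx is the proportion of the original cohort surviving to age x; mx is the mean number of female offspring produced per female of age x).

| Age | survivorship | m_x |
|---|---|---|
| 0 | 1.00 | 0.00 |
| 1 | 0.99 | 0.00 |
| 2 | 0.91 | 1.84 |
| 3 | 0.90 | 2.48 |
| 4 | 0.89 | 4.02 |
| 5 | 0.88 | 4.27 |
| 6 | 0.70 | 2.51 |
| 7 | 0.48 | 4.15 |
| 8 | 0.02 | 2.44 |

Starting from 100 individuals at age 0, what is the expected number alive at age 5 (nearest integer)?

88

Expected survivors = N0 · l_5 = 100 × 0.88 = 88 → 88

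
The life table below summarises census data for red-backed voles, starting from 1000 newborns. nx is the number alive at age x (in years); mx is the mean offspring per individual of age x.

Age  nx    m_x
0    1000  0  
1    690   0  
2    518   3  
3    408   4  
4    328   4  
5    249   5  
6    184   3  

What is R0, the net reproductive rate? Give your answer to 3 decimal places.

6.295

lx = nx/n0 = nx/1000: 1, 0.69, 0.518, 0.408, 0.328, 0.249, 0.184
lx·mx by age: 0, 0, 1.554, 1.632, 1.312, 1.245, 0.552
R0 = Σ lx·mx = 6.295 → 6.295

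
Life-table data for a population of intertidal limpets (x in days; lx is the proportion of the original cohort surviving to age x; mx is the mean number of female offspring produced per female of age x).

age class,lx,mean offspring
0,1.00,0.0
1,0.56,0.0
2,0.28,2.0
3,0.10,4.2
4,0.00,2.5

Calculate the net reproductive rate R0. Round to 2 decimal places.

lx·mx by age: 0, 0, 0.56, 0.42, 0
R0 = Σ lx·mx = 0.98 → 0.98

0.98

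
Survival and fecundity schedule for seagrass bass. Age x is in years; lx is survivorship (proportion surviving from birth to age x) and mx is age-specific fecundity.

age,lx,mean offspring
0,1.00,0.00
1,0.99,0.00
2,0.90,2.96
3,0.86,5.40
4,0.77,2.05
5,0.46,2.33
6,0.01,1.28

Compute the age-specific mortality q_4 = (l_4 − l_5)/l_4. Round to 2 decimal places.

q_4 = (l_4 − l_5) / l_4 = (0.77 − 0.46) / 0.77
     = 0.31 / 0.77 = 0.402597… → 0.40

0.40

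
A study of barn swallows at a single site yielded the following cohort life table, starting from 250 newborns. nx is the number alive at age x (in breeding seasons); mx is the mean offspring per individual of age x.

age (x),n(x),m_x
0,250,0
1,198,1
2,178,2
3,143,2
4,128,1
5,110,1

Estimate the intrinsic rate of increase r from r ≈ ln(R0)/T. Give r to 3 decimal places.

0.557

lx = nx/n0 = nx/250: 1, 0.792, 0.712, 0.572, 0.512, 0.44
R0 = Σ lx·mx = 0 + 0.792 + 1.424 + 1.144 + 0.512 + 0.44 = 4.312
Σ x·lx·mx = 11.32; T = 11.32/4.312 = 2.62523…
r ≈ ln(R0)/T = ln(4.312)/2.62523… = 0.55668… → 0.557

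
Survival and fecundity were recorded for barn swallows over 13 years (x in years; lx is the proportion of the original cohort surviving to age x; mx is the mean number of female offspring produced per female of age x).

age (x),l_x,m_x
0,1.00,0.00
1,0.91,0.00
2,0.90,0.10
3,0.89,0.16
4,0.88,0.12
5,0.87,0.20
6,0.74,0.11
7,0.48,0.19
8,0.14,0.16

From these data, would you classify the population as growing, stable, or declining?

R0 = Σ lx·mx = 0 + 0 + 0.09 + 0.1424 + 0.1056 + 0.174 + 0.0814 + 0.0912 + 0.0224 = 0.707
R0 < 1, so the population is declining.

declining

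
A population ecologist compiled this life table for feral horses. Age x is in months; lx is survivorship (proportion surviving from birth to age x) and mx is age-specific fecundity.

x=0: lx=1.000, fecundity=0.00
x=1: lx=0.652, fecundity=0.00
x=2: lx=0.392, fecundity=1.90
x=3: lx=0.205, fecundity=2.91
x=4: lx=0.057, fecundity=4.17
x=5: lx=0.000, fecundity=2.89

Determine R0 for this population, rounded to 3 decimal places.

1.579

lx·mx by age: 0, 0, 0.7448, 0.59655, 0.23769, 0
R0 = Σ lx·mx = 1.57904 → 1.579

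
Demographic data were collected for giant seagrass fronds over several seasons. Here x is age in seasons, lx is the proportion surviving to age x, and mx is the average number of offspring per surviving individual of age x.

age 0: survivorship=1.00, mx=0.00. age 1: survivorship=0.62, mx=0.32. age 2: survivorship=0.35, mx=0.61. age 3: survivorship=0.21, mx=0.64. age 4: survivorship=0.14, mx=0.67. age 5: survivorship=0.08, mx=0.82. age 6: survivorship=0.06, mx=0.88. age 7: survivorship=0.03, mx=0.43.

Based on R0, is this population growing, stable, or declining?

declining

R0 = Σ lx·mx = 0 + 0.1984 + 0.2135 + 0.1344 + 0.0938 + 0.0656 + 0.0528 + 0.0129 = 0.7714
R0 < 1, so the population is declining.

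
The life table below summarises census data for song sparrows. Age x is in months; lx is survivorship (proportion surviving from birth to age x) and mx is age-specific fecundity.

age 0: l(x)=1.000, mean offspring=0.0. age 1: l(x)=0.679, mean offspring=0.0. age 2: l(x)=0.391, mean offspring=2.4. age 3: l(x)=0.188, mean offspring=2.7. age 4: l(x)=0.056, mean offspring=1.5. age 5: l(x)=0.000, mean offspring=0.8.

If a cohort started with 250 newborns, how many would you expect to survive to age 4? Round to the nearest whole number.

Expected survivors = N0 · l_4 = 250 × 0.056 = 14 → 14

14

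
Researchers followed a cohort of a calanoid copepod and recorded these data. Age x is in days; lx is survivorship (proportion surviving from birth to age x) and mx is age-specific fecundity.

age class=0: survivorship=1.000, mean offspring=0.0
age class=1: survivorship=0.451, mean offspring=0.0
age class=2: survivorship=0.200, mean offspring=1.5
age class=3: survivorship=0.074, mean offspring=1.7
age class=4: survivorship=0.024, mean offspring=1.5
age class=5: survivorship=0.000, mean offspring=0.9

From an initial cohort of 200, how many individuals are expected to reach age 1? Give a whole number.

90

Expected survivors = N0 · l_1 = 200 × 0.451 = 90.2 → 90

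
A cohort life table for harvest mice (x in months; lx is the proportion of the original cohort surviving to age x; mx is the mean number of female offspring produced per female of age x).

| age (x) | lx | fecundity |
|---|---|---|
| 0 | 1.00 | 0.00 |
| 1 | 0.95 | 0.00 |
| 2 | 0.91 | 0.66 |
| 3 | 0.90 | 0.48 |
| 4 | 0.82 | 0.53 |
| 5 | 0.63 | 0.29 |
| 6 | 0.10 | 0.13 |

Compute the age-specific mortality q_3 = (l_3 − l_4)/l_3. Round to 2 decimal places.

0.09

q_3 = (l_3 − l_4) / l_3 = (0.9 − 0.82) / 0.9
     = 0.08 / 0.9 = 0.088889… → 0.09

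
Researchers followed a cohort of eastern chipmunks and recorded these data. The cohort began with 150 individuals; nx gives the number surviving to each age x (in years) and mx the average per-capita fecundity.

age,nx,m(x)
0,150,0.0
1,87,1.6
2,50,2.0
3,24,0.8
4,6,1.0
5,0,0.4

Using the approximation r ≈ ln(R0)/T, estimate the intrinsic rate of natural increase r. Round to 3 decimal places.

0.356

lx = nx/n0 = nx/150: 1, 0.58, 0.33333…, 0.16, 0.04, 0
R0 = Σ lx·mx = 0 + 0.928 + 0.66667… + 0.128 + 0.04 + 0 = 1.762667…
Σ x·lx·mx = 2.805333…; T = 2.805333…/1.762667… = 1.59153…
r ≈ ln(R0)/T = ln(1.762667…)/1.59153… = 0.35615… → 0.356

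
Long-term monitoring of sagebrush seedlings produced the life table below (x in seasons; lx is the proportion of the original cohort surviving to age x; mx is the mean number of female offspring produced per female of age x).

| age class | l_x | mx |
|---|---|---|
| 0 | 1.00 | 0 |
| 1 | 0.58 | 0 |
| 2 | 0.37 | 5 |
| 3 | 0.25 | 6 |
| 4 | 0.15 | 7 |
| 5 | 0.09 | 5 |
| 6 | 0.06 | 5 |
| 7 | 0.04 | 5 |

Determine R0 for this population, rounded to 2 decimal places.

5.35

lx·mx by age: 0, 0, 1.85, 1.5, 1.05, 0.45, 0.3, 0.2
R0 = Σ lx·mx = 5.35 → 5.35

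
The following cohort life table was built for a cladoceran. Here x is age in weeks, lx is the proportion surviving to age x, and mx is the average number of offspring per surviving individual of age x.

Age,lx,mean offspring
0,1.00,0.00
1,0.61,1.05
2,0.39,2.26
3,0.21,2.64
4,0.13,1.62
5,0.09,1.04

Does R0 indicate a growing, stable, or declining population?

growing

R0 = Σ lx·mx = 0 + 0.6405 + 0.8814 + 0.5544 + 0.2106 + 0.0936 = 2.3805
R0 > 1, so the population is growing.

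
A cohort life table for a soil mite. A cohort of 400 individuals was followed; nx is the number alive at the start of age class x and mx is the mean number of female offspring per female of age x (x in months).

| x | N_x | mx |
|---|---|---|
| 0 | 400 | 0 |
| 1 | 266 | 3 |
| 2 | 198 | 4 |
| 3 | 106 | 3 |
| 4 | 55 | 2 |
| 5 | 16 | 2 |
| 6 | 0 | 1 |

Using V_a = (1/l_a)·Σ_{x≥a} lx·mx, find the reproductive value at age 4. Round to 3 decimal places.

lx = nx/n0 = nx/400: 1, 0.665, 0.495, 0.265, 0.1375, 0.04, 0
lx·mx for x ≥ 4: 0.275, 0.08, 0 → sum = 0.355
V_4 = 0.355 / l_4 = 0.355 / 0.1375 = 2.581818… → 2.582

2.582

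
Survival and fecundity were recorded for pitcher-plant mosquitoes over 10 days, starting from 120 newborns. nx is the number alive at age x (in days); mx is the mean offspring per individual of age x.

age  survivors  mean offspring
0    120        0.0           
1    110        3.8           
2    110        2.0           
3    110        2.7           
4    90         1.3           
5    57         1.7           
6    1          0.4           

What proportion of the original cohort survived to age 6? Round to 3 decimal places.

0.008

l_6 = n_6/n_0 = 1/120 = 0.008333… → 0.008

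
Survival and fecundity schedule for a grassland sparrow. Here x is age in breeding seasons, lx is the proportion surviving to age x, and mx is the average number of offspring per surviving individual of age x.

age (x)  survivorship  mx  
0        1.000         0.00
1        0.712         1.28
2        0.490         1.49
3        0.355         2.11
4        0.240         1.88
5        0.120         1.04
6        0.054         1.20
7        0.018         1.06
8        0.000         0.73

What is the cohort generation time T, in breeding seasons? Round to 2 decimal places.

2.48

lx·mx: 0, 0.91136, 0.7301, 0.74905, 0.4512, 0.1248, 0.0648, 0.01908, 0 → R0 = 3.05039
x·lx·mx: 0, 0.91136, 1.4602, 2.24715, 1.8048, 0.624, 0.3888, 0.13356, 0 → Σ = 7.56987
T = 7.56987 / 3.05039 = 2.481607… → 2.48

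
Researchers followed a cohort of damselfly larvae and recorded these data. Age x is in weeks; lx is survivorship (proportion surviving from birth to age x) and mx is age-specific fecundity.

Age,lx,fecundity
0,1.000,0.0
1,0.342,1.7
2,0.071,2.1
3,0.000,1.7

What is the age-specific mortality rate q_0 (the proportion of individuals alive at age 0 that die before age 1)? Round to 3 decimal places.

0.658

q_0 = (l_0 − l_1) / l_0 = (1 − 0.342) / 1
     = 0.658 / 1 = 0.658 → 0.658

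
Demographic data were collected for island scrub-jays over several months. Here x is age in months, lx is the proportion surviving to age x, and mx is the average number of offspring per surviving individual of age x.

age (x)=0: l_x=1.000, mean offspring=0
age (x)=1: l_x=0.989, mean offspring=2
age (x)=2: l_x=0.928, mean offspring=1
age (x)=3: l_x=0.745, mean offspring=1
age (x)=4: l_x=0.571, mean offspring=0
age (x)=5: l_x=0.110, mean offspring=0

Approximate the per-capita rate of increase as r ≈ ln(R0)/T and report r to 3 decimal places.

R0 = Σ lx·mx = 0 + 1.978 + 0.928 + 0.745 + 0 + 0 = 3.651
Σ x·lx·mx = 6.069; T = 6.069/3.651 = 1.66228…
r ≈ ln(R0)/T = ln(3.651)/1.66228… = 0.77905… → 0.779

0.779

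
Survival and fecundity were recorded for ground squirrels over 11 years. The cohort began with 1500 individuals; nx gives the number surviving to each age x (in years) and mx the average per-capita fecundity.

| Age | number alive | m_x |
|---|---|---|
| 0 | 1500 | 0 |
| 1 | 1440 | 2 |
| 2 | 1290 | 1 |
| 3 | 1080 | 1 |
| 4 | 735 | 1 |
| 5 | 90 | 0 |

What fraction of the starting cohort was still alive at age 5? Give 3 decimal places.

0.060

l_5 = n_5/n_0 = 90/1500 = 0.06 → 0.060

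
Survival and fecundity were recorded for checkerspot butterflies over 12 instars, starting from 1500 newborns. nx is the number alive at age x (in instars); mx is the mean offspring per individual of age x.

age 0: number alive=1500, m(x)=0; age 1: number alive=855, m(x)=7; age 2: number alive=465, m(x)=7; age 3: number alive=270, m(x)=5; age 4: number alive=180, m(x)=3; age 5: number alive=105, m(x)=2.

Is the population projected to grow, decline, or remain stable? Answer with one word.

growing

lx = nx/n0 = nx/1500: 1, 0.57, 0.31, 0.18, 0.12, 0.07
R0 = Σ lx·mx = 0 + 3.99 + 2.17 + 0.9 + 0.36 + 0.14 = 7.56
R0 > 1, so the population is growing.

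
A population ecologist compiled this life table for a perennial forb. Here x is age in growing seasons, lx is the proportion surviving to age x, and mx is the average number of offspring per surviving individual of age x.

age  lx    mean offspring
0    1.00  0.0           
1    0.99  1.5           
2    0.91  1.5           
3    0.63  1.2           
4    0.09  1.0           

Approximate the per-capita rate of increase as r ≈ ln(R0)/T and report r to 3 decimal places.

0.706

R0 = Σ lx·mx = 0 + 1.485 + 1.365 + 0.756 + 0.09 = 3.696
Σ x·lx·mx = 6.843; T = 6.843/3.696 = 1.85146…
r ≈ ln(R0)/T = ln(3.696)/1.85146… = 0.70606… → 0.706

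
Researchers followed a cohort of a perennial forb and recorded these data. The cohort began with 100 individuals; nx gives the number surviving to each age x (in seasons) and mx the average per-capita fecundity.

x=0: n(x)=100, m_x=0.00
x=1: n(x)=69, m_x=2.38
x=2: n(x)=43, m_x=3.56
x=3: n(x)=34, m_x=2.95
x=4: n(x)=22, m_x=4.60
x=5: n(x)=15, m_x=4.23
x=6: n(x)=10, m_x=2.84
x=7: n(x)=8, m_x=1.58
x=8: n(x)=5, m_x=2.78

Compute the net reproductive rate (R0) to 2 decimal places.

lx = nx/n0 = nx/100: 1, 0.69, 0.43, 0.34, 0.22, 0.15, 0.1, 0.08, 0.05
lx·mx by age: 0, 1.6422, 1.5308, 1.003, 1.012, 0.6345, 0.284, 0.1264, 0.139
R0 = Σ lx·mx = 6.3719 → 6.37

6.37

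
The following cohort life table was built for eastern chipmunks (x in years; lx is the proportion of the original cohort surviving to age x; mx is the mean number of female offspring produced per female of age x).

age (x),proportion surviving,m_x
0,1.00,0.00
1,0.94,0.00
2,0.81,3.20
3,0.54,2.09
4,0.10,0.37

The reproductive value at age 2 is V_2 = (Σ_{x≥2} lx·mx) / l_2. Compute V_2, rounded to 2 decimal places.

4.64

lx·mx for x ≥ 2: 2.592, 1.1286, 0.037 → sum = 3.7576
V_2 = 3.7576 / l_2 = 3.7576 / 0.81 = 4.639012… → 4.64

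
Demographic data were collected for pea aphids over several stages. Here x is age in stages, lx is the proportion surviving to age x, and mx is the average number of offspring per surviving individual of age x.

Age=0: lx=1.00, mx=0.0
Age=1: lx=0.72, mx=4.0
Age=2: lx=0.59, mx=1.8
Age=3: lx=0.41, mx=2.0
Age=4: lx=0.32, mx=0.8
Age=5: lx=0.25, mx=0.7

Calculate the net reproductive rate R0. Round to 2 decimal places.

5.19

lx·mx by age: 0, 2.88, 1.062, 0.82, 0.256, 0.175
R0 = Σ lx·mx = 5.193 → 5.19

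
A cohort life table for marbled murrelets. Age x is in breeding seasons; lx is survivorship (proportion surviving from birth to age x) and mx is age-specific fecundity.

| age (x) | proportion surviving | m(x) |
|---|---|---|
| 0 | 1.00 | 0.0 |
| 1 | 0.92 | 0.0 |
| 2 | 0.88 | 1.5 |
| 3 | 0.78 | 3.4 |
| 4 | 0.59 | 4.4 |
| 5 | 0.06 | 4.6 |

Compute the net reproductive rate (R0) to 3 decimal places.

lx·mx by age: 0, 0, 1.32, 2.652, 2.596, 0.276
R0 = Σ lx·mx = 6.844 → 6.844

6.844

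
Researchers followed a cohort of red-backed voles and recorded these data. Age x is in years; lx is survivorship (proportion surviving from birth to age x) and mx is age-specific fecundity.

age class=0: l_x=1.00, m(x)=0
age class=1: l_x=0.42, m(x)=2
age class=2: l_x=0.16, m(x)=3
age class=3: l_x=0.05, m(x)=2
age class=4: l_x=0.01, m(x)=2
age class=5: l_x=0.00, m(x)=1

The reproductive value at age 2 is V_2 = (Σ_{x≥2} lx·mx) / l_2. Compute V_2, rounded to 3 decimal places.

3.750

lx·mx for x ≥ 2: 0.48, 0.1, 0.02, 0 → sum = 0.6
V_2 = 0.6 / l_2 = 0.6 / 0.16 = 3.75 → 3.750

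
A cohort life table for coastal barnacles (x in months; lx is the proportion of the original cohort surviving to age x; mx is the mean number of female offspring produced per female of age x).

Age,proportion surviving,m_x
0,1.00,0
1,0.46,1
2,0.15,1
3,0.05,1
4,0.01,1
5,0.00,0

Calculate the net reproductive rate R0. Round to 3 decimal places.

lx·mx by age: 0, 0.46, 0.15, 0.05, 0.01, 0
R0 = Σ lx·mx = 0.67 → 0.670

0.670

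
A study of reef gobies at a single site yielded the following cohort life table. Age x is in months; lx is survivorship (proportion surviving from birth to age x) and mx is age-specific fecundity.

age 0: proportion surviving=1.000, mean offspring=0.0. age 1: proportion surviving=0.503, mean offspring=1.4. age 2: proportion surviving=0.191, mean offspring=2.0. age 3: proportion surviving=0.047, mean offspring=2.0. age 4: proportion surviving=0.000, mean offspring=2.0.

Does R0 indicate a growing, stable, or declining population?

R0 = Σ lx·mx = 0 + 0.7042 + 0.382 + 0.094 + 0 = 1.1802
R0 > 1, so the population is growing.

growing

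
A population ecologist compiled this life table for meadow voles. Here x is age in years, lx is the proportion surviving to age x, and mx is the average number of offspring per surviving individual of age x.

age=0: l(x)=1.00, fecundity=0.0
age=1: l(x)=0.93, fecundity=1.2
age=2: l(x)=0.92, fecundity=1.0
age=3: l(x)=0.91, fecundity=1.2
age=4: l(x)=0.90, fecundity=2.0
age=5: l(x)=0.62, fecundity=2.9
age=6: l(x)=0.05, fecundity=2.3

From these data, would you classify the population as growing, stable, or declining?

growing

R0 = Σ lx·mx = 0 + 1.116 + 0.92 + 1.092 + 1.8 + 1.798 + 0.115 = 6.841
R0 > 1, so the population is growing.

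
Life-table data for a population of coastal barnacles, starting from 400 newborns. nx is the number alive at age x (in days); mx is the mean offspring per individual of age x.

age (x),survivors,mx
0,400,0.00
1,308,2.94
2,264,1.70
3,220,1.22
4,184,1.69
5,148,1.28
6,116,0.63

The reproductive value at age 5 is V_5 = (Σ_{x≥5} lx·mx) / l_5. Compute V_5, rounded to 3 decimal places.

lx = nx/n0 = nx/400: 1, 0.77, 0.66, 0.55, 0.46, 0.37, 0.29
lx·mx for x ≥ 5: 0.4736, 0.1827 → sum = 0.6563
V_5 = 0.6563 / l_5 = 0.6563 / 0.37 = 1.773784… → 1.774

1.774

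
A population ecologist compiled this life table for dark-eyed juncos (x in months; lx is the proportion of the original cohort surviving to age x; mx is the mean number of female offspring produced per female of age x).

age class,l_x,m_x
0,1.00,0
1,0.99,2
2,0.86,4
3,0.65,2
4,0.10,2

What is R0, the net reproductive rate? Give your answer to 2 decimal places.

lx·mx by age: 0, 1.98, 3.44, 1.3, 0.2
R0 = Σ lx·mx = 6.92 → 6.92

6.92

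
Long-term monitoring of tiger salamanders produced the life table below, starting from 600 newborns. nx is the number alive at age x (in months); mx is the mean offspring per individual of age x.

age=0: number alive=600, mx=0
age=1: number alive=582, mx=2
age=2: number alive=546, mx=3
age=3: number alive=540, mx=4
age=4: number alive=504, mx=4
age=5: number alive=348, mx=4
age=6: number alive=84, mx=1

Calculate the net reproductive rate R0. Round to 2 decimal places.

lx = nx/n0 = nx/600: 1, 0.97, 0.91, 0.9, 0.84, 0.58, 0.14
lx·mx by age: 0, 1.94, 2.73, 3.6, 3.36, 2.32, 0.14
R0 = Σ lx·mx = 14.09 → 14.09

14.09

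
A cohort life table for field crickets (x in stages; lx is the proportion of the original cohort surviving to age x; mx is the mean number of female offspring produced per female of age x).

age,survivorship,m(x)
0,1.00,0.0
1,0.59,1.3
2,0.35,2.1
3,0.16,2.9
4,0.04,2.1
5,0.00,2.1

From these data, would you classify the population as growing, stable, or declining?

R0 = Σ lx·mx = 0 + 0.767 + 0.735 + 0.464 + 0.084 + 0 = 2.05
R0 > 1, so the population is growing.

growing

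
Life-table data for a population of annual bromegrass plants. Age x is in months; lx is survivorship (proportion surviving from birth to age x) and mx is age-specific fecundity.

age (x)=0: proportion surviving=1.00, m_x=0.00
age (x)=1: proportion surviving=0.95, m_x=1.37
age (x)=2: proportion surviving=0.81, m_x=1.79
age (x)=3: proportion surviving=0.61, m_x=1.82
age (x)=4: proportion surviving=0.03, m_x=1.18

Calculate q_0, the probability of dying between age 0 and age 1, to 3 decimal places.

0.050

q_0 = (l_0 − l_1) / l_0 = (1 − 0.95) / 1
     = 0.05 / 1 = 0.05 → 0.050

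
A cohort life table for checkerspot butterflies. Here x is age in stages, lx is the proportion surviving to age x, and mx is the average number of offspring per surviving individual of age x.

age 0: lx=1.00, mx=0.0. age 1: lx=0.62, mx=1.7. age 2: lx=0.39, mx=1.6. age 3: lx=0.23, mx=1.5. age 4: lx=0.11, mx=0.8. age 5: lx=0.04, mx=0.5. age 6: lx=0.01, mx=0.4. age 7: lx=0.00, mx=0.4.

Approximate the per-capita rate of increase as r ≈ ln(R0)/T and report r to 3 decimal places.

0.425

R0 = Σ lx·mx = 0 + 1.054 + 0.624 + 0.345 + 0.088 + 0.02 + 0.004 + 0 = 2.135
Σ x·lx·mx = 3.813; T = 3.813/2.135 = 1.78595…
r ≈ ln(R0)/T = ln(2.135)/1.78595… = 0.42469… → 0.425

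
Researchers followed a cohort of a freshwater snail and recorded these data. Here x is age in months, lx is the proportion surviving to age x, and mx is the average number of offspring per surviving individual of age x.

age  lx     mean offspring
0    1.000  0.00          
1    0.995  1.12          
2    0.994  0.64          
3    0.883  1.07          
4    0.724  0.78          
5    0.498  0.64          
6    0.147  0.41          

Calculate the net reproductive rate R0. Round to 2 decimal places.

lx·mx by age: 0, 1.1144, 0.63616, 0.94481, 0.56472, 0.31872, 0.06027
R0 = Σ lx·mx = 3.63908 → 3.64

3.64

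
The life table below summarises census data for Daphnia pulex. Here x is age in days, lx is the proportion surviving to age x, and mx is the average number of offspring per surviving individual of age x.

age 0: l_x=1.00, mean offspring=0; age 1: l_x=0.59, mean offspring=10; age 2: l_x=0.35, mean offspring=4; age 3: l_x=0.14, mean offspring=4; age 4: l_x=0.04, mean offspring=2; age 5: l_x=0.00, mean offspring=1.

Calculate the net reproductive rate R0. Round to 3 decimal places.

lx·mx by age: 0, 5.9, 1.4, 0.56, 0.08, 0
R0 = Σ lx·mx = 7.94 → 7.940

7.940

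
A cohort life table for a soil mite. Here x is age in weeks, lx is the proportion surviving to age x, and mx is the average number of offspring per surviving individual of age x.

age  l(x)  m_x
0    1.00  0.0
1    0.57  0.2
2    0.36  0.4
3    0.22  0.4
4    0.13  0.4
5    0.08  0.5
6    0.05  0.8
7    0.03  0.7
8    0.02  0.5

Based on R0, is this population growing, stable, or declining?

declining

R0 = Σ lx·mx = 0 + 0.114 + 0.144 + 0.088 + 0.052 + 0.04 + 0.04 + 0.021 + 0.01 = 0.509
R0 < 1, so the population is declining.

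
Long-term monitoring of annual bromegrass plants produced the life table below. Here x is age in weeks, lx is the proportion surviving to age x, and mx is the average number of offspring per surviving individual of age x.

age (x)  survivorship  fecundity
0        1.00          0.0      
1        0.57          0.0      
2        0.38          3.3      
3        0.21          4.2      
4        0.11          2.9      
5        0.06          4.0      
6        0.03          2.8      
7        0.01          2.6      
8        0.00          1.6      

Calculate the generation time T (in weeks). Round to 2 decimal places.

2.96

lx·mx: 0, 0, 1.254, 0.882, 0.319, 0.24, 0.084, 0.026, 0 → R0 = 2.805
x·lx·mx: 0, 0, 2.508, 2.646, 1.276, 1.2, 0.504, 0.182, 0 → Σ = 8.316
T = 8.316 / 2.805 = 2.964706… → 2.96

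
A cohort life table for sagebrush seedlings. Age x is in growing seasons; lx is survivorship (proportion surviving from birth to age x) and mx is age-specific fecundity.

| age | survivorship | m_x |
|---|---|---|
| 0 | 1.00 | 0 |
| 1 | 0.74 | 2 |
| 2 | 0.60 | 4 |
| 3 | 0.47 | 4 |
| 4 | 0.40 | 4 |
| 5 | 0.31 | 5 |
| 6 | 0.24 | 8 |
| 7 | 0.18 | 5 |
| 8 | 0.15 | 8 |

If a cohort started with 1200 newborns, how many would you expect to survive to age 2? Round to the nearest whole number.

Expected survivors = N0 · l_2 = 1200 × 0.60 = 720 → 720

720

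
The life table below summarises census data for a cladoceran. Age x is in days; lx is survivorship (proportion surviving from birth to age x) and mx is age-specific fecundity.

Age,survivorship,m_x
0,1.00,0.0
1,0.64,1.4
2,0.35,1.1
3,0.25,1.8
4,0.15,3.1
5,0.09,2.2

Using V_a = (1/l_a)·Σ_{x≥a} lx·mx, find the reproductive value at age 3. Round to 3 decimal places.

lx·mx for x ≥ 3: 0.45, 0.465, 0.198 → sum = 1.113
V_3 = 1.113 / l_3 = 1.113 / 0.25 = 4.452 → 4.452

4.452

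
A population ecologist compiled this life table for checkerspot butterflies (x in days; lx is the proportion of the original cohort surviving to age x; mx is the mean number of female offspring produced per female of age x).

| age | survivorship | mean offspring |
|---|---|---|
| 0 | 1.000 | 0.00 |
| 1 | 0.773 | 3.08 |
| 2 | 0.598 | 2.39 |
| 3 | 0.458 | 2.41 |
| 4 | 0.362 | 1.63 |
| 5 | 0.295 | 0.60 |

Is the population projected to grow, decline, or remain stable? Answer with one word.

R0 = Σ lx·mx = 0 + 2.38084 + 1.42922 + 1.10378 + 0.59006 + 0.177 = 5.6809
R0 > 1, so the population is growing.

growing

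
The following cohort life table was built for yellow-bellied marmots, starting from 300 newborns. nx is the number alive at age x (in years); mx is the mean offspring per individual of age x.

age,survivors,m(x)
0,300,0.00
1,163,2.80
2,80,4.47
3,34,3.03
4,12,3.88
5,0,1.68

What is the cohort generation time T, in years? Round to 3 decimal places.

1.730

lx = nx/n0 = nx/300: 1, 0.54333…, 0.26667…, 0.11333…, 0.04, 0
lx·mx: 0, 1.521333…, 1.192…, 0.3434…, 0.1552, 0 → R0 = 3.211933…
x·lx·mx: 0, 1.521333…, 2.384…, 1.0302…, 0.6208, 0 → Σ = 5.556333…
T = 5.556333… / 3.211933… = 1.729903… → 1.730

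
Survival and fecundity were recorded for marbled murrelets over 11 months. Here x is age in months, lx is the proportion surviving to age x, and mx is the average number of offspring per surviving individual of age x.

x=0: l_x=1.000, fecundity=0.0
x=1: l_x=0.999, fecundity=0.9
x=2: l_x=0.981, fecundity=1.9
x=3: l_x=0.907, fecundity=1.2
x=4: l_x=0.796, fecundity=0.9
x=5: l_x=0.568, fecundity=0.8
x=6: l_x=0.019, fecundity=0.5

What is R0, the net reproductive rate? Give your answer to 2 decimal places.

lx·mx by age: 0, 0.8991, 1.8639, 1.0884, 0.7164, 0.4544, 0.0095
R0 = Σ lx·mx = 5.0317 → 5.03

5.03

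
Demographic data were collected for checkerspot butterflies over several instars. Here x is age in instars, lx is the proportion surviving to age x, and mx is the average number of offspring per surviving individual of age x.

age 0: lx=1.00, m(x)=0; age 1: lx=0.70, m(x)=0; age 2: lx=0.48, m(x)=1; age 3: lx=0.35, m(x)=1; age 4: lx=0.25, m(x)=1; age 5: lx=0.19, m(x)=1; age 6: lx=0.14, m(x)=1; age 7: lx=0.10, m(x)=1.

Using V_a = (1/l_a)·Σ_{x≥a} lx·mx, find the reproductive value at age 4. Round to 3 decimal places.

lx·mx for x ≥ 4: 0.25, 0.19, 0.14, 0.1 → sum = 0.68
V_4 = 0.68 / l_4 = 0.68 / 0.25 = 2.72 → 2.720

2.720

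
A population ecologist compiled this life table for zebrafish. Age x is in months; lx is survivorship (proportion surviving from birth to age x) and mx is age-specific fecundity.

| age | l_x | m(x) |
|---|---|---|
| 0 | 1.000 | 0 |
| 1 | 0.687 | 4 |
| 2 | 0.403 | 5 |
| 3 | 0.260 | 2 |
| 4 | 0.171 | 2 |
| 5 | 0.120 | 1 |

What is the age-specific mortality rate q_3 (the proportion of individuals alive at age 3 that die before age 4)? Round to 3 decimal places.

0.342

q_3 = (l_3 − l_4) / l_3 = (0.26 − 0.171) / 0.26
     = 0.089 / 0.26 = 0.342308… → 0.342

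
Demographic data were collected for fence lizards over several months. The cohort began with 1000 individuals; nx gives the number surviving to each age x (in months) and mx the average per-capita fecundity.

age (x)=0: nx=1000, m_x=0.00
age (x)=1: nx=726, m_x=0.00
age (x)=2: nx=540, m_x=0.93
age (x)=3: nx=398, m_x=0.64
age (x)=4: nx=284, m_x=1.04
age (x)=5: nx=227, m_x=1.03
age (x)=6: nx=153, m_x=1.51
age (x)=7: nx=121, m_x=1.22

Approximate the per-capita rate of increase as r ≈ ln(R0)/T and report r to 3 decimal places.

0.130

lx = nx/n0 = nx/1000: 1, 0.726, 0.54, 0.398, 0.284, 0.227, 0.153, 0.121
R0 = Σ lx·mx = 0 + 0 + 0.5022 + 0.25472 + 0.29536 + 0.23381 + 0.23103 + 0.14762 = 1.66474
Σ x·lx·mx = 6.53857; T = 6.53857/1.66474 = 3.92768…
r ≈ ln(R0)/T = ln(1.66474)/3.92768… = 0.12976… → 0.130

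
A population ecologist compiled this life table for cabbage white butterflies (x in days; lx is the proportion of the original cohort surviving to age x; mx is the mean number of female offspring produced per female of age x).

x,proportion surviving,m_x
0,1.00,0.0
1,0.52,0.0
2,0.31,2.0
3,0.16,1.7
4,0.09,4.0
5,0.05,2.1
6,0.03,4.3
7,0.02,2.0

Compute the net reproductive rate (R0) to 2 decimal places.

lx·mx by age: 0, 0, 0.62, 0.272, 0.36, 0.105, 0.129, 0.04
R0 = Σ lx·mx = 1.526 → 1.53

1.53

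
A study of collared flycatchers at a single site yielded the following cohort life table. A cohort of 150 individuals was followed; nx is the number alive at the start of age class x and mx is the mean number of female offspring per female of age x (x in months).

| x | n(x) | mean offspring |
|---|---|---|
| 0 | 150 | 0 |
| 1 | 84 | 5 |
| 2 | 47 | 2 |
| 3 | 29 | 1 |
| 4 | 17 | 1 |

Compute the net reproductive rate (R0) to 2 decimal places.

lx = nx/n0 = nx/150: 1, 0.56, 0.31333…, 0.19333…, 0.11333…
lx·mx by age: 0, 2.8, 0.626667…, 0.193333…, 0.113333…
R0 = Σ lx·mx = 3.733333… → 3.73

3.73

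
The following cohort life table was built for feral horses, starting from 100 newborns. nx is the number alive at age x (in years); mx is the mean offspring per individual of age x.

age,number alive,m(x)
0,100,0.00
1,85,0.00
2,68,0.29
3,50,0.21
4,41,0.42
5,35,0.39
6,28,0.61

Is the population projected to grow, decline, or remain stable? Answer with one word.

declining

lx = nx/n0 = nx/100: 1, 0.85, 0.68, 0.5, 0.41, 0.35, 0.28
R0 = Σ lx·mx = 0 + 0 + 0.1972 + 0.105 + 0.1722 + 0.1365 + 0.1708 = 0.7817
R0 < 1, so the population is declining.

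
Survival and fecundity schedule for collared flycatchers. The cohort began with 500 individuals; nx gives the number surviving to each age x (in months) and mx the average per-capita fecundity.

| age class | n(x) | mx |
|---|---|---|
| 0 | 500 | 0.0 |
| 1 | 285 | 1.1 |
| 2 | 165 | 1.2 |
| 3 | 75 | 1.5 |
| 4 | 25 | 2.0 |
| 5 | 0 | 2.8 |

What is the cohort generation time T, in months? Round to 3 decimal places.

lx = nx/n0 = nx/500: 1, 0.57, 0.33, 0.15, 0.05, 0
lx·mx: 0, 0.627, 0.396, 0.225, 0.1, 0 → R0 = 1.348
x·lx·mx: 0, 0.627, 0.792, 0.675, 0.4, 0 → Σ = 2.494
T = 2.494 / 1.348 = 1.850148… → 1.850

1.850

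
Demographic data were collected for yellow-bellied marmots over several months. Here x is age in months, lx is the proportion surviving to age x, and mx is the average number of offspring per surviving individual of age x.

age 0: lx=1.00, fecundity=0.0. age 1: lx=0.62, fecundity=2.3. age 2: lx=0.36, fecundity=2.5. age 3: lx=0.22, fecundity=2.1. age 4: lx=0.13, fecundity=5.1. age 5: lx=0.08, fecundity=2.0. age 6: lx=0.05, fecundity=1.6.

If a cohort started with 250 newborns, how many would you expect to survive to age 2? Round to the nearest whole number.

90

Expected survivors = N0 · l_2 = 250 × 0.36 = 90 → 90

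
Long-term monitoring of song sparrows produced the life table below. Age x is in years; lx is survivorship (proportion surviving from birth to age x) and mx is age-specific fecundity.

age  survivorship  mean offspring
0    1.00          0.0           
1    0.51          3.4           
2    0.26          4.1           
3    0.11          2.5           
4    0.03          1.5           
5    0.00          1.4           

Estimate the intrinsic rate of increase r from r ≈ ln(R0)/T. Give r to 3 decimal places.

R0 = Σ lx·mx = 0 + 1.734 + 1.066 + 0.275 + 0.045 + 0 = 3.12
Σ x·lx·mx = 4.871; T = 4.871/3.12 = 1.56122…
r ≈ ln(R0)/T = ln(3.12)/1.56122… = 0.72881… → 0.729

0.729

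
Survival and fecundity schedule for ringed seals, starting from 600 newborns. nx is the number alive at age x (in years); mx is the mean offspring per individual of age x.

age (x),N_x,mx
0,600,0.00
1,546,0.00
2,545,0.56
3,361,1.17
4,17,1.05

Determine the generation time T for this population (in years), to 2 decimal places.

2.61

lx = nx/n0 = nx/600: 1, 0.91, 0.90833…, 0.60167…, 0.02833…
lx·mx: 0, 0, 0.508667…, 0.70395…, 0.02975… → R0 = 1.242367…
x·lx·mx: 0, 0, 1.017333…, 2.11185…, 0.119… → Σ = 3.248183…
T = 3.248183… / 1.242367… = 2.614513… → 2.61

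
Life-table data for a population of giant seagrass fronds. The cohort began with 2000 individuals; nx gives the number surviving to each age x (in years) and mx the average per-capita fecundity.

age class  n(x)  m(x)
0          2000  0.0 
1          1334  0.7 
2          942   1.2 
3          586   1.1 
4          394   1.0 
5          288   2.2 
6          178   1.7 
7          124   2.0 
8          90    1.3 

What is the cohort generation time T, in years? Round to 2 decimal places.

lx = nx/n0 = nx/2000: 1, 0.667, 0.471, 0.293, 0.197, 0.144, 0.089, 0.062, 0.045
lx·mx: 0, 0.4669, 0.5652, 0.3223, 0.197, 0.3168, 0.1513, 0.124, 0.0585 → R0 = 2.202
x·lx·mx: 0, 0.4669, 1.1304, 0.9669, 0.788, 1.584, 0.9078, 0.868, 0.468 → Σ = 7.18
T = 7.18 / 2.202 = 3.260672… → 3.26

3.26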